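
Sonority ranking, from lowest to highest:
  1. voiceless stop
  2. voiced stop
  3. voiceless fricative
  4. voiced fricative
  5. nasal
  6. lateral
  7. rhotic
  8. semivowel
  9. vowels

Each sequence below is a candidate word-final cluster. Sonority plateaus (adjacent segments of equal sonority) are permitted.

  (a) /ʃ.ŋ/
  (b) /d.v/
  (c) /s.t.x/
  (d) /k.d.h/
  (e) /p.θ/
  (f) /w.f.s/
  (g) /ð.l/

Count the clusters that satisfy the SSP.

(a) sonority 3-5: ill-formed.
(b) sonority 2-4: ill-formed.
(c) sonority 3-1-3: ill-formed.
(d) sonority 1-2-3: ill-formed.
(e) sonority 1-3: ill-formed.
(f) sonority 8-3-3: well-formed.
(g) sonority 4-6: ill-formed.

1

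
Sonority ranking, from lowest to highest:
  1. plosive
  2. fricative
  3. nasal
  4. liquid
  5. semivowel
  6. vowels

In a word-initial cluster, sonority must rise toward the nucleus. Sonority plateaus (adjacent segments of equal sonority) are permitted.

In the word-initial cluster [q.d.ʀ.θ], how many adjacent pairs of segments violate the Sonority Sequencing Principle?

/q/: plosive = 1.
/d/: plosive = 1.
/ʀ/: liquid = 4.
/θ/: fricative = 2.
/q/→/d/: 1→1 (plateau, allowed) — ok.
/d/→/ʀ/: 1→4 (rises) — ok.
/ʀ/→/θ/: 4→2 (does not rise) — violation.

1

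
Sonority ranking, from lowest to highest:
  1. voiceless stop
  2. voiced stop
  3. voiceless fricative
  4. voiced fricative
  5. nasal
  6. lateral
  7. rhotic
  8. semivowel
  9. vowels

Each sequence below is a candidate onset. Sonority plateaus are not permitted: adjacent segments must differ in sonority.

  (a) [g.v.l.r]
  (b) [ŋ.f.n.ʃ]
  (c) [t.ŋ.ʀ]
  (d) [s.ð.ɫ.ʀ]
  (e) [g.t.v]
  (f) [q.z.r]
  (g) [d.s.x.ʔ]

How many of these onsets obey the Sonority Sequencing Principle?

4

(a) [g.v.l.r]: profile 2-4-6-7 — obeys.
(b) [ŋ.f.n.ʃ]: profile 5-3-5-3 — violates.
(c) [t.ŋ.ʀ]: profile 1-5-7 — obeys.
(d) [s.ð.ɫ.ʀ]: profile 3-4-6-7 — obeys.
(e) [g.t.v]: profile 2-1-4 — violates.
(f) [q.z.r]: profile 1-4-7 — obeys.
(g) [d.s.x.ʔ]: profile 2-3-3-1 — violates.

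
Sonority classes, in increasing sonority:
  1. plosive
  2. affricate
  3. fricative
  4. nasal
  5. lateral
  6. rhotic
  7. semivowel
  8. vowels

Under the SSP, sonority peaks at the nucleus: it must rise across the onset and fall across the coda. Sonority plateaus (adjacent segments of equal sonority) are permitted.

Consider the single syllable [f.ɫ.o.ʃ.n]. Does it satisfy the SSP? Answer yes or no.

no

Onset: /f/ is a fricative (sonority 3), /ɫ/ is a lateral (sonority 5); then the nucleus /o/ (sonority 8).
Onset profile 3-5-8 — rises to the nucleus.
Coda: /ʃ/ is a fricative (sonority 3), /n/ is a nasal (sonority 4).
Coda profile 8-3-4 — does not fall throughout.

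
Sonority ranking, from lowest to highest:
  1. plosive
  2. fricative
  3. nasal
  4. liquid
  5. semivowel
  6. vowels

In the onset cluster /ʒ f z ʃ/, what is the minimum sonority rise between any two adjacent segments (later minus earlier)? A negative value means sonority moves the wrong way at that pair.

/ʒ/ — fricative, sonority 2.
/f/ — fricative, sonority 2.
/z/ — fricative, sonority 2.
/ʃ/ — fricative, sonority 2.
/ʒ/→/f/: change +0.
/f/→/z/: change +0.
/z/→/ʃ/: change +0.
Minimum = 0.

0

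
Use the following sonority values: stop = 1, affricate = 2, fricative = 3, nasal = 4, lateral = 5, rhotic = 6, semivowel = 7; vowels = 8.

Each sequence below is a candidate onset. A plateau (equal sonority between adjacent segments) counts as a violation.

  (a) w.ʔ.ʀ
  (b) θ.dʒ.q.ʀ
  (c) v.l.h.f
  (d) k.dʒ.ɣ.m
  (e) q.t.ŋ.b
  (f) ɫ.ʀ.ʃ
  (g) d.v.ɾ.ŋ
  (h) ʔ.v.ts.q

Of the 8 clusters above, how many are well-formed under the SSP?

1

(a) w.ʔ.ʀ: profile 7-1-6 — violates.
(b) θ.dʒ.q.ʀ: profile 3-2-1-6 — violates.
(c) v.l.h.f: profile 3-5-3-3 — violates.
(d) k.dʒ.ɣ.m: profile 1-2-3-4 — obeys.
(e) q.t.ŋ.b: profile 1-1-4-1 — violates.
(f) ɫ.ʀ.ʃ: profile 5-6-3 — violates.
(g) d.v.ɾ.ŋ: profile 1-3-6-4 — violates.
(h) ʔ.v.ts.q: profile 1-3-2-1 — violates.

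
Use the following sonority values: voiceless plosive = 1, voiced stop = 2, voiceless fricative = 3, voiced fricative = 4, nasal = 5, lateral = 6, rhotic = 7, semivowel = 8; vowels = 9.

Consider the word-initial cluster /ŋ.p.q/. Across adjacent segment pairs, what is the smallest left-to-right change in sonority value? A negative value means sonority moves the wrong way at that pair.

-4

/ŋ/ — nasal, sonority 5.
/p/ — voiceless plosive, sonority 1.
/q/ — voiceless plosive, sonority 1.
/ŋ/→/p/: change -4.
/p/→/q/: change +0.
Minimum = -4.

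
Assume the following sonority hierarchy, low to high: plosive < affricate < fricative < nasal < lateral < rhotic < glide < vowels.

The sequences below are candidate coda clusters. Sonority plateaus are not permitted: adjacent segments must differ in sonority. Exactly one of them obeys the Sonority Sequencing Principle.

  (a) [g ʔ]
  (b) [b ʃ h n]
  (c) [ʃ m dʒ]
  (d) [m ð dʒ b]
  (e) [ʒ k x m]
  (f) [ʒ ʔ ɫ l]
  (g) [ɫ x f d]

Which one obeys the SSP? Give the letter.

(a) sonority 1-1: ill-formed.
(b) sonority 1-3-3-4: ill-formed.
(c) sonority 3-4-2: ill-formed.
(d) sonority 4-3-2-1: well-formed.
(e) sonority 3-1-3-4: ill-formed.
(f) sonority 3-1-5-5: ill-formed.
(g) sonority 5-3-3-1: ill-formed.

d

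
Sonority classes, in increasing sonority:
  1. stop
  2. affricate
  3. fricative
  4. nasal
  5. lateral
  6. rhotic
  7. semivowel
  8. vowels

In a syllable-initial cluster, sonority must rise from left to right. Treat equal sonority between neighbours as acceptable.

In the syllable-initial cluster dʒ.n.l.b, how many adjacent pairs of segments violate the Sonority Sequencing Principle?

/dʒ/ — affricate, sonority 2.
/n/ — nasal, sonority 4.
/l/ — lateral, sonority 5.
/b/ — stop, sonority 1.
/dʒ/→/n/: 2→4 (rises) — ok.
/n/→/l/: 4→5 (rises) — ok.
/l/→/b/: 5→1 (does not rise) — violation.

1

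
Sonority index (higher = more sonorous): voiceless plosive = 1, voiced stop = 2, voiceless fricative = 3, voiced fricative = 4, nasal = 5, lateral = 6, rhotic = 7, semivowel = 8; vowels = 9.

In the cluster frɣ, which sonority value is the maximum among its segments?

/f/: voiceless fricative = 3.
/r/: rhotic = 7.
/ɣ/: voiced fricative = 4.
The maximum is 7.

7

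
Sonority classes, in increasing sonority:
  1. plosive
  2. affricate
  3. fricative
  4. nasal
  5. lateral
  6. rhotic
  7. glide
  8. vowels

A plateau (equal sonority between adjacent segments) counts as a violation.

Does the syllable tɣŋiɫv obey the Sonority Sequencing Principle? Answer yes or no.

Onset: /t/ is a plosive (sonority 1), /ɣ/ is a fricative (sonority 3), /ŋ/ is a nasal (sonority 4); then the nucleus /i/ (sonority 8).
Onset profile 1-3-4-8 — rises to the nucleus.
Coda: /ɫ/ is a lateral (sonority 5), /v/ is a fricative (sonority 3).
Coda profile 8-5-3 — falls from the nucleus.

yes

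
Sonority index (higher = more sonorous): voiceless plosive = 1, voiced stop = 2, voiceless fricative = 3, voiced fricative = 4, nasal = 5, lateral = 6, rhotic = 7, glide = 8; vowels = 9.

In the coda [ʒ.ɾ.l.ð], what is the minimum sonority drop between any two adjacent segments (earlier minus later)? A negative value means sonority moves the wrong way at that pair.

-3

/ʒ/ is a voiced fricative (sonority 4).
/ɾ/ is a rhotic (sonority 7).
/l/ is a lateral (sonority 6).
/ð/ is a voiced fricative (sonority 4).
/ʒ/→/ɾ/: change -3.
/ɾ/→/l/: change +1.
/l/→/ð/: change +2.
Minimum = -3.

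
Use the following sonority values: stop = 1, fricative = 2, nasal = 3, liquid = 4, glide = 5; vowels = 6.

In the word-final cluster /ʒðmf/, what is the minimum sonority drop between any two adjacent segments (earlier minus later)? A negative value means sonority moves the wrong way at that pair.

/ʒ/ is a fricative (sonority 2).
/ð/ is a fricative (sonority 2).
/m/ is a nasal (sonority 3).
/f/ is a fricative (sonority 2).
/ʒ/→/ð/: change +0.
/ð/→/m/: change -1.
/m/→/f/: change +1.
Minimum = -1.

-1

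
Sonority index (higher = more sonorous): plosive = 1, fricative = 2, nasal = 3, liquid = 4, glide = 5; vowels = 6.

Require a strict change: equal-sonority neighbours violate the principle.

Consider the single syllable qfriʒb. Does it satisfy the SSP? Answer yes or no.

yes

Onset: /q/ is a plosive (sonority 1), /f/ is a fricative (sonority 2), /r/ is a liquid (sonority 4); then the nucleus /i/ (sonority 6).
Onset profile 1-2-4-6 — rises to the nucleus.
Coda: /ʒ/ is a fricative (sonority 2), /b/ is a plosive (sonority 1).
Coda profile 6-2-1 — falls from the nucleus.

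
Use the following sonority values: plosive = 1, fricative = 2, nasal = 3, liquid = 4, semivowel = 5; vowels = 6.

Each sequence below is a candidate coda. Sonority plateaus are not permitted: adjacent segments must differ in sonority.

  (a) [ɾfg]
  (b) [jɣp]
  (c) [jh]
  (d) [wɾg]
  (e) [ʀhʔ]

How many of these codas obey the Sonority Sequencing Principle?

5

(a) [ɾfg]: profile 4-2-1 — obeys.
(b) [jɣp]: profile 5-2-1 — obeys.
(c) [jh]: profile 5-2 — obeys.
(d) [wɾg]: profile 5-4-1 — obeys.
(e) [ʀhʔ]: profile 4-2-1 — obeys.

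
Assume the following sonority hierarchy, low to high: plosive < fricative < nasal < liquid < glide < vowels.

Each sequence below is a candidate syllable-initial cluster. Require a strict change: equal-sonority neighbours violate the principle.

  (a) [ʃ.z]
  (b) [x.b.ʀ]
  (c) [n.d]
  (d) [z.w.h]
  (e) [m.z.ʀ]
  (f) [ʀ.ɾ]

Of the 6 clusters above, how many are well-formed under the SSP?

(a) 2-2 → violates
(b) 2-1-4 → violates
(c) 3-1 → violates
(d) 2-5-2 → violates
(e) 3-2-4 → violates
(f) 4-4 → violates

0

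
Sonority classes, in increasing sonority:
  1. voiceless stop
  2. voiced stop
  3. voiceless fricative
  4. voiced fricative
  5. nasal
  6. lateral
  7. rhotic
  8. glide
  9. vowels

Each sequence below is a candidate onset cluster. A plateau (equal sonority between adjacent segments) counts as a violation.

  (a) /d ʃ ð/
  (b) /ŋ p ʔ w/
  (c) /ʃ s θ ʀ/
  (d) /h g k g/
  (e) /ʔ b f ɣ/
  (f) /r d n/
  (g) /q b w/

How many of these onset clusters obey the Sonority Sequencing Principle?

(a) /d ʃ ð/: profile 2-3-4 — obeys.
(b) /ŋ p ʔ w/: profile 5-1-1-8 — violates.
(c) /ʃ s θ ʀ/: profile 3-3-3-7 — violates.
(d) /h g k g/: profile 3-2-1-2 — violates.
(e) /ʔ b f ɣ/: profile 1-2-3-4 — obeys.
(f) /r d n/: profile 7-2-5 — violates.
(g) /q b w/: profile 1-2-8 — obeys.

3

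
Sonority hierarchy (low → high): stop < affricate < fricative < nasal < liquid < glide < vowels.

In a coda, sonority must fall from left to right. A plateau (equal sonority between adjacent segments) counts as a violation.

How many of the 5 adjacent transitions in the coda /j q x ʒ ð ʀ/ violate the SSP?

4

/j/ is a glide (sonority 6).
/q/ is a stop (sonority 1).
/x/ is a fricative (sonority 3).
/ʒ/ is a fricative (sonority 3).
/ð/ is a fricative (sonority 3).
/ʀ/ is a liquid (sonority 5).
/j/→/q/: 6→1 (falls) — ok.
/q/→/x/: 1→3 (does not fall) — violation.
/x/→/ʒ/: 3→3 (plateau) — violation.
/ʒ/→/ð/: 3→3 (plateau) — violation.
/ð/→/ʀ/: 3→5 (does not fall) — violation.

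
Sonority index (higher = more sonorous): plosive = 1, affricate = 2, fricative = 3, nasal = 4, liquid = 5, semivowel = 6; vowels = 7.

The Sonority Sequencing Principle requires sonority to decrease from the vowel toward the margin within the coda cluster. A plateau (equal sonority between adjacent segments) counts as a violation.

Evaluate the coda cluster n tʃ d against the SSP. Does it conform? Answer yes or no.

/n/: nasal = 4.
/tʃ/: affricate = 2.
/d/: plosive = 1.
The profile 4-2-1 strictly falls, so the coda cluster satisfies the SSP.

yes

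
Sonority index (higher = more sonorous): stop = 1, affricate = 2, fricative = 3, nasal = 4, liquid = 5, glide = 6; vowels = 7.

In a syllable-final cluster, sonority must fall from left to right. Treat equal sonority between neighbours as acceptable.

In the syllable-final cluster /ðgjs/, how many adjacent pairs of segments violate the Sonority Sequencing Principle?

/ð/ — fricative, sonority 3.
/g/ — stop, sonority 1.
/j/ — glide, sonority 6.
/s/ — fricative, sonority 3.
/ð/→/g/: 3→1 (falls) — ok.
/g/→/j/: 1→6 (does not fall) — violation.
/j/→/s/: 6→3 (falls) — ok.

1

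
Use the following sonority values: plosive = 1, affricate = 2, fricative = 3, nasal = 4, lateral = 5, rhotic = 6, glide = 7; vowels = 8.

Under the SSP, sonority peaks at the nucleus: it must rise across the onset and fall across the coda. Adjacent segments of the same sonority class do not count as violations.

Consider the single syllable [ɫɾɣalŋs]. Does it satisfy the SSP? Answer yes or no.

no

Onset: /ɫ/ is a lateral (sonority 5), /ɾ/ is a rhotic (sonority 6), /ɣ/ is a fricative (sonority 3); then the nucleus /a/ (sonority 8).
Onset profile 5-6-3-8 — does not rise throughout.
Coda: /l/ is a lateral (sonority 5), /ŋ/ is a nasal (sonority 4), /s/ is a fricative (sonority 3).
Coda profile 8-5-4-3 — falls from the nucleus.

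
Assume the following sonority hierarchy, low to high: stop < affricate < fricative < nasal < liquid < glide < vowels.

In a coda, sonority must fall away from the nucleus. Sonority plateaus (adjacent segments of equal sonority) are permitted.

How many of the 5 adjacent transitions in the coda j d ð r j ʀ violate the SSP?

3

/j/ — glide, sonority 6.
/d/ — stop, sonority 1.
/ð/ — fricative, sonority 3.
/r/ — liquid, sonority 5.
/j/ — glide, sonority 6.
/ʀ/ — liquid, sonority 5.
/j/→/d/: 6→1 (falls) — ok.
/d/→/ð/: 1→3 (does not fall) — violation.
/ð/→/r/: 3→5 (does not fall) — violation.
/r/→/j/: 5→6 (does not fall) — violation.
/j/→/ʀ/: 6→5 (falls) — ok.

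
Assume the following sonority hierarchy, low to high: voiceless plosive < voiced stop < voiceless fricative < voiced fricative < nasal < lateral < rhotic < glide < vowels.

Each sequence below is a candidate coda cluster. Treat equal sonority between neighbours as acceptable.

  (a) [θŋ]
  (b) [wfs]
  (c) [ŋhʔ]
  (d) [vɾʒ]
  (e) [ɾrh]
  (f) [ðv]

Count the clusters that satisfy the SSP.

(a) [θŋ]: profile 3-5 — violates.
(b) [wfs]: profile 8-3-3 — obeys.
(c) [ŋhʔ]: profile 5-3-1 — obeys.
(d) [vɾʒ]: profile 4-7-4 — violates.
(e) [ɾrh]: profile 7-7-3 — obeys.
(f) [ðv]: profile 4-4 — obeys.

4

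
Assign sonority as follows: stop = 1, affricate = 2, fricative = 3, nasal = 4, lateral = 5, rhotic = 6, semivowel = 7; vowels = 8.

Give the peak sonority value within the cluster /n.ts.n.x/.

4

/n/ — nasal, sonority 4.
/ts/ — affricate, sonority 2.
/n/ — nasal, sonority 4.
/x/ — fricative, sonority 3.
The maximum is 4.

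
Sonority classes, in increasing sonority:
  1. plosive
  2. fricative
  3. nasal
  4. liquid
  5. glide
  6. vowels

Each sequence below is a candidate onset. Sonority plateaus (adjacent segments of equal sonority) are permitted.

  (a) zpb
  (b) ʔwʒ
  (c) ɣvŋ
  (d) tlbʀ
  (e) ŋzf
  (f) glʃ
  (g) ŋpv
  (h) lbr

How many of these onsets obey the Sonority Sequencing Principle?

1

(a) zpb: profile 2-1-1 — violates.
(b) ʔwʒ: profile 1-5-2 — violates.
(c) ɣvŋ: profile 2-2-3 — obeys.
(d) tlbʀ: profile 1-4-1-4 — violates.
(e) ŋzf: profile 3-2-2 — violates.
(f) glʃ: profile 1-4-2 — violates.
(g) ŋpv: profile 3-1-2 — violates.
(h) lbr: profile 4-1-4 — violates.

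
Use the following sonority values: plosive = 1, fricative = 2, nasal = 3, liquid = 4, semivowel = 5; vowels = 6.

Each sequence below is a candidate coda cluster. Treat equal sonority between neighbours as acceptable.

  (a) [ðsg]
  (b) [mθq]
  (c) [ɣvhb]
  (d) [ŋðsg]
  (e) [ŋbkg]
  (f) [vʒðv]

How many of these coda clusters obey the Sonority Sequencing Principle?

(a) [ðsg]: profile 2-2-1 — obeys.
(b) [mθq]: profile 3-2-1 — obeys.
(c) [ɣvhb]: profile 2-2-2-1 — obeys.
(d) [ŋðsg]: profile 3-2-2-1 — obeys.
(e) [ŋbkg]: profile 3-1-1-1 — obeys.
(f) [vʒðv]: profile 2-2-2-2 — obeys.

6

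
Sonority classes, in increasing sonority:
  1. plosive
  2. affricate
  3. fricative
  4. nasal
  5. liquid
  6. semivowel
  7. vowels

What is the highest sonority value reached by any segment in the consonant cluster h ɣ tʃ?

3

/h/ — fricative, sonority 3.
/ɣ/ — fricative, sonority 3.
/tʃ/ — affricate, sonority 2.
The maximum is 3.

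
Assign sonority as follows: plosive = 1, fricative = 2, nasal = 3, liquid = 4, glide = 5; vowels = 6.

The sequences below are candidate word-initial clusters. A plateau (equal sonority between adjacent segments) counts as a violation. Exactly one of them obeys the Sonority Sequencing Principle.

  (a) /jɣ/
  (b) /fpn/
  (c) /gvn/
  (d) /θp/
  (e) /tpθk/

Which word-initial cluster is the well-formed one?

c

(a) sonority 5-2: ill-formed.
(b) sonority 2-1-3: ill-formed.
(c) sonority 1-2-3: well-formed.
(d) sonority 2-1: ill-formed.
(e) sonority 1-1-2-1: ill-formed.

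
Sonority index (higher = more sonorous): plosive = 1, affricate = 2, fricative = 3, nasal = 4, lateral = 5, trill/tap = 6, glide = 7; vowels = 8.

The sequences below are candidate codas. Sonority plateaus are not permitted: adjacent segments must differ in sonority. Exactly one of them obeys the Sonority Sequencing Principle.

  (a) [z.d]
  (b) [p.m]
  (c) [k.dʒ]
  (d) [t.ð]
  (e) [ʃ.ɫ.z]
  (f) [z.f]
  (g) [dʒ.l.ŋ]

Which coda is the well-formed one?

(a) 3-1 → obeys
(b) 1-4 → violates
(c) 1-2 → violates
(d) 1-3 → violates
(e) 3-5-3 → violates
(f) 3-3 → violates
(g) 2-5-4 → violates

a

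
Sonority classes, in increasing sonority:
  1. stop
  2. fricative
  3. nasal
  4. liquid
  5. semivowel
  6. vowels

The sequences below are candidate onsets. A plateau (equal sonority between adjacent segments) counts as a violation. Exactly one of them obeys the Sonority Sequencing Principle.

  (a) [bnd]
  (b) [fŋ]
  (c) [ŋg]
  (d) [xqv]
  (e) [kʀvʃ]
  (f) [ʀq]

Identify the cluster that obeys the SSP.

(a) 1-3-1 → violates
(b) 2-3 → obeys
(c) 3-1 → violates
(d) 2-1-2 → violates
(e) 1-4-2-2 → violates
(f) 4-1 → violates

b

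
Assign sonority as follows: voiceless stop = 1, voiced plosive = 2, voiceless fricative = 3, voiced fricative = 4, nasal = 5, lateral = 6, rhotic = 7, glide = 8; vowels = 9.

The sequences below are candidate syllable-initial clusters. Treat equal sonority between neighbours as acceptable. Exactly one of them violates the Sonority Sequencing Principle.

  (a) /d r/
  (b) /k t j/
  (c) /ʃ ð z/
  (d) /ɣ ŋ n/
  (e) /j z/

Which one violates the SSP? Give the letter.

e

(a) /d r/: profile 2-7 — obeys.
(b) /k t j/: profile 1-1-8 — obeys.
(c) /ʃ ð z/: profile 3-4-4 — obeys.
(d) /ɣ ŋ n/: profile 4-5-5 — obeys.
(e) /j z/: profile 8-4 — violates.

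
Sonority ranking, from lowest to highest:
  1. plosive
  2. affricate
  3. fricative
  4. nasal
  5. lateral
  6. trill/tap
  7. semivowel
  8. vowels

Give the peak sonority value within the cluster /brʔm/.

6

/b/ is a plosive (sonority 1).
/r/ is a trill/tap (sonority 6).
/ʔ/ is a plosive (sonority 1).
/m/ is a nasal (sonority 4).
The maximum is 6.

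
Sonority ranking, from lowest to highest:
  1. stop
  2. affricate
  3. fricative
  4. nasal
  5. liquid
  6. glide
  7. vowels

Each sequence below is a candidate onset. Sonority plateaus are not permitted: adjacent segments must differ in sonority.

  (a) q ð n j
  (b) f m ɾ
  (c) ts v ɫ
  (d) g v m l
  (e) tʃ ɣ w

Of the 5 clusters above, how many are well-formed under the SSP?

(a) 1-3-4-6 → obeys
(b) 3-4-5 → obeys
(c) 2-3-5 → obeys
(d) 1-3-4-5 → obeys
(e) 2-3-6 → obeys

5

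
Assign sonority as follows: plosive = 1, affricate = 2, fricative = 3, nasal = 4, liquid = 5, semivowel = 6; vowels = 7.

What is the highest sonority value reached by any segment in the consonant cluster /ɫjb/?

/ɫ/: liquid = 5.
/j/: semivowel = 6.
/b/: plosive = 1.
The maximum is 6.

6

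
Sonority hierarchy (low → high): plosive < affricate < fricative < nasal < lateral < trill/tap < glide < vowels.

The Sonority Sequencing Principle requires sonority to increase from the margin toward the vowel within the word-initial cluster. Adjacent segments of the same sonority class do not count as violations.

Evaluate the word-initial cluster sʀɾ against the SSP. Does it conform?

yes

/s/: fricative = 3.
/ʀ/: trill/tap = 6.
/ɾ/: trill/tap = 6.
The profile 3-6-6 is non-decreasing (plateaus allowed), so the word-initial cluster satisfies the SSP.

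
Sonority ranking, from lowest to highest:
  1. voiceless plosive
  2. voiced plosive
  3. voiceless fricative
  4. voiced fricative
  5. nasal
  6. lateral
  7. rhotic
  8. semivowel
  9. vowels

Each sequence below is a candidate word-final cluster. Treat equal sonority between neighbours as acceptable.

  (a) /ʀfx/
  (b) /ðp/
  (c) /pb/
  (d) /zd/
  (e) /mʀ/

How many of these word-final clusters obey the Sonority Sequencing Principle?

3

(a) 7-3-3 → obeys
(b) 4-1 → obeys
(c) 1-2 → violates
(d) 4-2 → obeys
(e) 5-7 → violates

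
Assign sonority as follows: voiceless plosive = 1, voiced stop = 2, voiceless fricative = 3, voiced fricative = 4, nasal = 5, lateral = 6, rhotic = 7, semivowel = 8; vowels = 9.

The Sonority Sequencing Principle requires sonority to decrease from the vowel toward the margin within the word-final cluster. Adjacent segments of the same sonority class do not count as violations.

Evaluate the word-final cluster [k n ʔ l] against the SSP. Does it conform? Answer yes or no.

no

/k/: voiceless plosive = 1.
/n/: nasal = 5.
/ʔ/: voiceless plosive = 1.
/l/: lateral = 6.
The profile is 1-5-1-6. Between /k/ (1) and /n/ (5) sonority does not fall, so the cluster violates the SSP.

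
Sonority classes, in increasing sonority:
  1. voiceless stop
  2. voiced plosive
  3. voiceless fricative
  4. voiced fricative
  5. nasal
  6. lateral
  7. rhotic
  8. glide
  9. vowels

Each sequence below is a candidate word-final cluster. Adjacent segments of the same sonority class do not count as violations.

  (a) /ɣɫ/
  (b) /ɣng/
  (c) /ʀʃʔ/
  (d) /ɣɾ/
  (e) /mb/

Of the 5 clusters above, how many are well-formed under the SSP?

(a) /ɣɫ/: profile 4-6 — violates.
(b) /ɣng/: profile 4-5-2 — violates.
(c) /ʀʃʔ/: profile 7-3-1 — obeys.
(d) /ɣɾ/: profile 4-7 — violates.
(e) /mb/: profile 5-2 — obeys.

2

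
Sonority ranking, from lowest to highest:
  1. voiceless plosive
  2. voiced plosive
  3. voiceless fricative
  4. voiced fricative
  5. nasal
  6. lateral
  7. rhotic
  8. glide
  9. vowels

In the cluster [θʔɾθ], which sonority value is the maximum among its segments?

7

/θ/ — voiceless fricative, sonority 3.
/ʔ/ — voiceless plosive, sonority 1.
/ɾ/ — rhotic, sonority 7.
/θ/ — voiceless fricative, sonority 3.
The maximum is 7.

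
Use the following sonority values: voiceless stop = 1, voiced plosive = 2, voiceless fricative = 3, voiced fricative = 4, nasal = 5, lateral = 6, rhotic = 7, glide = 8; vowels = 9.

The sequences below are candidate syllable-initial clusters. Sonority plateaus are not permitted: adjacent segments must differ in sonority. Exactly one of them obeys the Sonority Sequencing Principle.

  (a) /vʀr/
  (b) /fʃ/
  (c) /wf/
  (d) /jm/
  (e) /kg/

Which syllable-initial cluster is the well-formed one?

e

(a) 4-7-7 → violates
(b) 3-3 → violates
(c) 8-3 → violates
(d) 8-5 → violates
(e) 1-2 → obeys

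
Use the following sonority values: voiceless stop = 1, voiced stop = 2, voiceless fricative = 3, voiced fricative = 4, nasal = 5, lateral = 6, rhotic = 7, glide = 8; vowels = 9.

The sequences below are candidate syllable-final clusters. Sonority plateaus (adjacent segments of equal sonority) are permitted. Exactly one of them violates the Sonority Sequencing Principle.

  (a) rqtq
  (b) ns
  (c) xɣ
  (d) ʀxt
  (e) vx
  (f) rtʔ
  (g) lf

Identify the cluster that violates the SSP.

c

(a) sonority 7-1-1-1: well-formed.
(b) sonority 5-3: well-formed.
(c) sonority 3-4: ill-formed.
(d) sonority 7-3-1: well-formed.
(e) sonority 4-3: well-formed.
(f) sonority 7-1-1: well-formed.
(g) sonority 6-3: well-formed.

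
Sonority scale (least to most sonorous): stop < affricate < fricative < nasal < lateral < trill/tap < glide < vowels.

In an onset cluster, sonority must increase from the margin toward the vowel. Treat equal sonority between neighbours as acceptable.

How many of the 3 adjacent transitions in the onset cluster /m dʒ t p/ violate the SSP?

2

/m/: nasal = 4.
/dʒ/: affricate = 2.
/t/: stop = 1.
/p/: stop = 1.
/m/→/dʒ/: 4→2 (does not rise) — violation.
/dʒ/→/t/: 2→1 (does not rise) — violation.
/t/→/p/: 1→1 (plateau, allowed) — ok.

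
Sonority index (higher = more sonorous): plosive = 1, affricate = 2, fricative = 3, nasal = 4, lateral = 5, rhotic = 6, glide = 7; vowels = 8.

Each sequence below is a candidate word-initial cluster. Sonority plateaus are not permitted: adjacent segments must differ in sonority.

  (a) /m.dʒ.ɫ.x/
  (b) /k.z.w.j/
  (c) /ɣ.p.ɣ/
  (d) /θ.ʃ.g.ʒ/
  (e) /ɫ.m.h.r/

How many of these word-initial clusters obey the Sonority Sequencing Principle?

0

(a) sonority 4-2-5-3: ill-formed.
(b) sonority 1-3-7-7: ill-formed.
(c) sonority 3-1-3: ill-formed.
(d) sonority 3-3-1-3: ill-formed.
(e) sonority 5-4-3-6: ill-formed.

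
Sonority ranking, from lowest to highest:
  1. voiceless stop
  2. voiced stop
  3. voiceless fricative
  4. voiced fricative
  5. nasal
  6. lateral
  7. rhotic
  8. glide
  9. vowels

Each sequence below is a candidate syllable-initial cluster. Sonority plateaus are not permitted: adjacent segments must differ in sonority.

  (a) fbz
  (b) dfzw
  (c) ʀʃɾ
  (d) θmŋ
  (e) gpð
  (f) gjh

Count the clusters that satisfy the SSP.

(a) 3-2-4 → violates
(b) 2-3-4-8 → obeys
(c) 7-3-7 → violates
(d) 3-5-5 → violates
(e) 2-1-4 → violates
(f) 2-8-3 → violates

1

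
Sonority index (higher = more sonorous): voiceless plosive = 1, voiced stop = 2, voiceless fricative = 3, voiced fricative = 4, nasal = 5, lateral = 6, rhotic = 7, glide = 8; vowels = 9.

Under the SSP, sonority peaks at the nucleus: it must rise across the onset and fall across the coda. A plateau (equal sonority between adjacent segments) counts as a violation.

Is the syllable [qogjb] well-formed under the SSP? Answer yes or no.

no

Onset: /q/ is a voiceless plosive (sonority 1); then the nucleus /o/ (sonority 9).
Onset profile 1-9 — rises to the nucleus.
Coda: /g/ is a voiced stop (sonority 2), /j/ is a glide (sonority 8), /b/ is a voiced stop (sonority 2).
Coda profile 9-2-8-2 — does not strictly fall throughout.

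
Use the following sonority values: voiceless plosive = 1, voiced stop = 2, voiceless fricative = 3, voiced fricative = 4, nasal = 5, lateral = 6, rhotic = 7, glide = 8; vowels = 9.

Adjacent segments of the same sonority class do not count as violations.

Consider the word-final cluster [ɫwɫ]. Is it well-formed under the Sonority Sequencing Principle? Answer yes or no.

/ɫ/ — lateral, sonority 6.
/w/ — glide, sonority 8.
/ɫ/ — lateral, sonority 6.
The profile is 6-8-6. Between /ɫ/ (6) and /w/ (8) sonority does not fall, so the cluster violates the SSP.

no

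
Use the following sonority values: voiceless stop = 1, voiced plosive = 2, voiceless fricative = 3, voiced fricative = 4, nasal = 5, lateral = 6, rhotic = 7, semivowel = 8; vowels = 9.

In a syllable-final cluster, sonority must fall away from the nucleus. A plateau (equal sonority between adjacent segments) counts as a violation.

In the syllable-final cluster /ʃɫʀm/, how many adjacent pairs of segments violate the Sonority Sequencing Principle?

2

/ʃ/ — voiceless fricative, sonority 3.
/ɫ/ — lateral, sonority 6.
/ʀ/ — rhotic, sonority 7.
/m/ — nasal, sonority 5.
/ʃ/→/ɫ/: 3→6 (does not fall) — violation.
/ɫ/→/ʀ/: 6→7 (does not fall) — violation.
/ʀ/→/m/: 7→5 (falls) — ok.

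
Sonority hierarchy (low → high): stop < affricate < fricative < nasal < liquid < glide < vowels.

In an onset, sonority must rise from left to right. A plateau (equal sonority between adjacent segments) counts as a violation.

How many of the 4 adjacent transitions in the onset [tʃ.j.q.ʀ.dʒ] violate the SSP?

/tʃ/ — affricate, sonority 2.
/j/ — glide, sonority 6.
/q/ — stop, sonority 1.
/ʀ/ — liquid, sonority 5.
/dʒ/ — affricate, sonority 2.
/tʃ/→/j/: 2→6 (rises) — ok.
/j/→/q/: 6→1 (does not rise) — violation.
/q/→/ʀ/: 1→5 (rises) — ok.
/ʀ/→/dʒ/: 5→2 (does not rise) — violation.

2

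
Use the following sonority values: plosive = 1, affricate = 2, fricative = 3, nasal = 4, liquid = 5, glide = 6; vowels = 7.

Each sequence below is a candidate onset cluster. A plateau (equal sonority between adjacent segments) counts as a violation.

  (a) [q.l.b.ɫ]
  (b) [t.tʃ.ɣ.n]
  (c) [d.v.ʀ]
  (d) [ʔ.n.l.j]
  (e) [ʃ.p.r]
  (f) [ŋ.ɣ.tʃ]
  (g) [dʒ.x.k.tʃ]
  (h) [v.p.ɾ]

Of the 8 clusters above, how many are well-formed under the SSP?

3

(a) [q.l.b.ɫ]: profile 1-5-1-5 — violates.
(b) [t.tʃ.ɣ.n]: profile 1-2-3-4 — obeys.
(c) [d.v.ʀ]: profile 1-3-5 — obeys.
(d) [ʔ.n.l.j]: profile 1-4-5-6 — obeys.
(e) [ʃ.p.r]: profile 3-1-5 — violates.
(f) [ŋ.ɣ.tʃ]: profile 4-3-2 — violates.
(g) [dʒ.x.k.tʃ]: profile 2-3-1-2 — violates.
(h) [v.p.ɾ]: profile 3-1-5 — violates.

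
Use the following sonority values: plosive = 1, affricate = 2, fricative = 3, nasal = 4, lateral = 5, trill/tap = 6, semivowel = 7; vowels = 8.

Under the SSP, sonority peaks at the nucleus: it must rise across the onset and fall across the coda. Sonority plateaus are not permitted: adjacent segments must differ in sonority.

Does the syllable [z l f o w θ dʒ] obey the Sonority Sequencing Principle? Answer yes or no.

Onset: /z/ is a fricative (sonority 3), /l/ is a lateral (sonority 5), /f/ is a fricative (sonority 3); then the nucleus /o/ (sonority 8).
Onset profile 3-5-3-8 — does not strictly rise throughout.
Coda: /w/ is a semivowel (sonority 7), /θ/ is a fricative (sonority 3), /dʒ/ is an affricate (sonority 2).
Coda profile 8-7-3-2 — falls from the nucleus.

no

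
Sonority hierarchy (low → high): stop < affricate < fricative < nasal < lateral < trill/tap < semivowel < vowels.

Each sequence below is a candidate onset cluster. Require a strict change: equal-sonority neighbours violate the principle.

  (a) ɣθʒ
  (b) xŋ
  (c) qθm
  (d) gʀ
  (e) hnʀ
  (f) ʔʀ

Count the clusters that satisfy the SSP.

(a) 3-3-3 → violates
(b) 3-4 → obeys
(c) 1-3-4 → obeys
(d) 1-6 → obeys
(e) 3-4-6 → obeys
(f) 1-6 → obeys

5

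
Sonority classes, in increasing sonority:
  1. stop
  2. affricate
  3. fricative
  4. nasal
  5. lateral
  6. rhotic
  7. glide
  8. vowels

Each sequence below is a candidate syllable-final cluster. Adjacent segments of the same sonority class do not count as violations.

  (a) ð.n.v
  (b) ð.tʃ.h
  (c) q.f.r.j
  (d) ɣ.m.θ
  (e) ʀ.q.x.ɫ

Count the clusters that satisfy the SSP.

(a) 3-4-3 → violates
(b) 3-2-3 → violates
(c) 1-3-6-7 → violates
(d) 3-4-3 → violates
(e) 6-1-3-5 → violates

0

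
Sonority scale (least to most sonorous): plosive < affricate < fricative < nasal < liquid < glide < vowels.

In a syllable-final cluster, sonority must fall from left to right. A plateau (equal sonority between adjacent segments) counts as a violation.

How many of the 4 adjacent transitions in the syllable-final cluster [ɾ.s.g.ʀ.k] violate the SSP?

/ɾ/: liquid = 5.
/s/: fricative = 3.
/g/: plosive = 1.
/ʀ/: liquid = 5.
/k/: plosive = 1.
/ɾ/→/s/: 5→3 (falls) — ok.
/s/→/g/: 3→1 (falls) — ok.
/g/→/ʀ/: 1→5 (does not fall) — violation.
/ʀ/→/k/: 5→1 (falls) — ok.

1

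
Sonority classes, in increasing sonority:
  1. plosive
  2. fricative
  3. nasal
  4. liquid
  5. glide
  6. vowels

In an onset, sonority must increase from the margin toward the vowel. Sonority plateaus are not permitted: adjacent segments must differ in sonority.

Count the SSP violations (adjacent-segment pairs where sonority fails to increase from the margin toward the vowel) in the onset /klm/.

/k/ — plosive, sonority 1.
/l/ — liquid, sonority 4.
/m/ — nasal, sonority 3.
/k/→/l/: 1→4 (rises) — ok.
/l/→/m/: 4→3 (does not rise) — violation.

1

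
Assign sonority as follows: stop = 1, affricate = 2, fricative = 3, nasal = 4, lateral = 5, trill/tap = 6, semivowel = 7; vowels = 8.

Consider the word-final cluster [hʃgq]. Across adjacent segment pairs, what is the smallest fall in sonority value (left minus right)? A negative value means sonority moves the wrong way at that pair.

0

/h/ is a fricative (sonority 3).
/ʃ/ is a fricative (sonority 3).
/g/ is a stop (sonority 1).
/q/ is a stop (sonority 1).
/h/→/ʃ/: change +0.
/ʃ/→/g/: change +2.
/g/→/q/: change +0.
Minimum = 0.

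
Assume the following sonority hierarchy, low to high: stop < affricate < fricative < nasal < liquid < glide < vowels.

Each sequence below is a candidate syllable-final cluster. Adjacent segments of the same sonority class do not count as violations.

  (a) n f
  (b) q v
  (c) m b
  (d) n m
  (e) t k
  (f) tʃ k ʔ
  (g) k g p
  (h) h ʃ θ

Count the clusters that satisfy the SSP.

(a) sonority 4-3: well-formed.
(b) sonority 1-3: ill-formed.
(c) sonority 4-1: well-formed.
(d) sonority 4-4: well-formed.
(e) sonority 1-1: well-formed.
(f) sonority 2-1-1: well-formed.
(g) sonority 1-1-1: well-formed.
(h) sonority 3-3-3: well-formed.

7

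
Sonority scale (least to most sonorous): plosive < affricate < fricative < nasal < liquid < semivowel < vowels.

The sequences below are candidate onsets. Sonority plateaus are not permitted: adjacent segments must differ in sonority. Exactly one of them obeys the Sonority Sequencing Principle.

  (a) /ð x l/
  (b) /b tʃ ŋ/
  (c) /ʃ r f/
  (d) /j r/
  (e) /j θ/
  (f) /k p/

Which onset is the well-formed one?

(a) 3-3-5 → violates
(b) 1-2-4 → obeys
(c) 3-5-3 → violates
(d) 6-5 → violates
(e) 6-3 → violates
(f) 1-1 → violates

b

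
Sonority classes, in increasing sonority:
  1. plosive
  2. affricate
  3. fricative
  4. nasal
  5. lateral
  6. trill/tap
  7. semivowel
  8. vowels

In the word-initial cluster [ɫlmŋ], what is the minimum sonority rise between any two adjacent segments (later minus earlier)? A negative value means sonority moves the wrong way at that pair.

/ɫ/ — lateral, sonority 5.
/l/ — lateral, sonority 5.
/m/ — nasal, sonority 4.
/ŋ/ — nasal, sonority 4.
/ɫ/→/l/: change +0.
/l/→/m/: change -1.
/m/→/ŋ/: change +0.
Minimum = -1.

-1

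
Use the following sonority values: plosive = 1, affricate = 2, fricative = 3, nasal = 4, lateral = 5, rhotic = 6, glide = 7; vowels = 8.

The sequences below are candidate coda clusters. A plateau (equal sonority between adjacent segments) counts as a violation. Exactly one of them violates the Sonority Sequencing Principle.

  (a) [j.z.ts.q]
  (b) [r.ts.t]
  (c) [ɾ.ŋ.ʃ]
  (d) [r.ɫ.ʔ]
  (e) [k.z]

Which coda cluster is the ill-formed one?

e

(a) 7-3-2-1 → obeys
(b) 6-2-1 → obeys
(c) 6-4-3 → obeys
(d) 6-5-1 → obeys
(e) 1-3 → violates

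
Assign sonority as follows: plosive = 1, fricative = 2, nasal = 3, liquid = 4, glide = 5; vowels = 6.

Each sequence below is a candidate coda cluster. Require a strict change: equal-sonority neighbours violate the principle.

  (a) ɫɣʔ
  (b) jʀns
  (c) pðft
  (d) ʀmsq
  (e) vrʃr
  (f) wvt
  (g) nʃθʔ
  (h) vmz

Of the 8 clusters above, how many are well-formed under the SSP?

4

(a) ɫɣʔ: profile 4-2-1 — obeys.
(b) jʀns: profile 5-4-3-2 — obeys.
(c) pðft: profile 1-2-2-1 — violates.
(d) ʀmsq: profile 4-3-2-1 — obeys.
(e) vrʃr: profile 2-4-2-4 — violates.
(f) wvt: profile 5-2-1 — obeys.
(g) nʃθʔ: profile 3-2-2-1 — violates.
(h) vmz: profile 2-3-2 — violates.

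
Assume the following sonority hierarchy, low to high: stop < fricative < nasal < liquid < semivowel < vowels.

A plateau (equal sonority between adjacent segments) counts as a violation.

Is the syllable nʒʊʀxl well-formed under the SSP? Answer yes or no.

no

Onset: /n/ is a nasal (sonority 3), /ʒ/ is a fricative (sonority 2); then the nucleus /ʊ/ (sonority 6).
Onset profile 3-2-6 — does not strictly rise throughout.
Coda: /ʀ/ is a liquid (sonority 4), /x/ is a fricative (sonority 2), /l/ is a liquid (sonority 4).
Coda profile 6-4-2-4 — does not strictly fall throughout.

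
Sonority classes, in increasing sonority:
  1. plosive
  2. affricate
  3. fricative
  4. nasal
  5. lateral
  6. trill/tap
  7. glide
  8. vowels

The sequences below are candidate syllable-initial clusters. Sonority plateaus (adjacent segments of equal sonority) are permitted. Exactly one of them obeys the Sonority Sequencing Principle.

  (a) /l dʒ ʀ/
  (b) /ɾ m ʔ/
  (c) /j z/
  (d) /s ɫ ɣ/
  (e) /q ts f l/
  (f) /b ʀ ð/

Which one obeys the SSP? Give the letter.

(a) 5-2-6 → violates
(b) 6-4-1 → violates
(c) 7-3 → violates
(d) 3-5-3 → violates
(e) 1-2-3-5 → obeys
(f) 1-6-3 → violates

e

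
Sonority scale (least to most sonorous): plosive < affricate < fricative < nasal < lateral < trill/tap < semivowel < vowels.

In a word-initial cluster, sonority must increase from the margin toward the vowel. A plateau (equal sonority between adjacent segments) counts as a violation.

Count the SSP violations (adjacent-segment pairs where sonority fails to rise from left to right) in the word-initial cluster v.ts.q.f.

/v/: fricative = 3.
/ts/: affricate = 2.
/q/: plosive = 1.
/f/: fricative = 3.
/v/→/ts/: 3→2 (does not rise) — violation.
/ts/→/q/: 2→1 (does not rise) — violation.
/q/→/f/: 1→3 (rises) — ok.

2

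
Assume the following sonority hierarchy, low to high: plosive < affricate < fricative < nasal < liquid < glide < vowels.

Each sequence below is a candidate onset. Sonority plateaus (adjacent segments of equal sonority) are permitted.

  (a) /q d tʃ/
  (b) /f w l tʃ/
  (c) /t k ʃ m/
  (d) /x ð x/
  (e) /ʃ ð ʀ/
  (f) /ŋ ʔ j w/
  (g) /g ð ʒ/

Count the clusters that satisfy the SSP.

(a) /q d tʃ/: profile 1-1-2 — obeys.
(b) /f w l tʃ/: profile 3-6-5-2 — violates.
(c) /t k ʃ m/: profile 1-1-3-4 — obeys.
(d) /x ð x/: profile 3-3-3 — obeys.
(e) /ʃ ð ʀ/: profile 3-3-5 — obeys.
(f) /ŋ ʔ j w/: profile 4-1-6-6 — violates.
(g) /g ð ʒ/: profile 1-3-3 — obeys.

5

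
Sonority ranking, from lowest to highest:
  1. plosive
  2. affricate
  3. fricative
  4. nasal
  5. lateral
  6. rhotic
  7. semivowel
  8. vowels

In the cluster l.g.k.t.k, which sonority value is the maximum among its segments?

/l/ is a lateral (sonority 5).
/g/ is a plosive (sonority 1).
/k/ is a plosive (sonority 1).
/t/ is a plosive (sonority 1).
/k/ is a plosive (sonority 1).
The maximum is 5.

5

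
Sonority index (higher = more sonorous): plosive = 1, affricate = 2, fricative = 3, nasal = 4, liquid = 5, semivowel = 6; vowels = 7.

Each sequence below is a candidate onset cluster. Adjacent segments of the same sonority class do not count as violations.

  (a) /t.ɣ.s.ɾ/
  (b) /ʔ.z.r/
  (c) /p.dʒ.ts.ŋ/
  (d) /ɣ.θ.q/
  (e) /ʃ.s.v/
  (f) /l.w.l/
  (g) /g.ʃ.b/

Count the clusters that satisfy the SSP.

4

(a) 1-3-3-5 → obeys
(b) 1-3-5 → obeys
(c) 1-2-2-4 → obeys
(d) 3-3-1 → violates
(e) 3-3-3 → obeys
(f) 5-6-5 → violates
(g) 1-3-1 → violates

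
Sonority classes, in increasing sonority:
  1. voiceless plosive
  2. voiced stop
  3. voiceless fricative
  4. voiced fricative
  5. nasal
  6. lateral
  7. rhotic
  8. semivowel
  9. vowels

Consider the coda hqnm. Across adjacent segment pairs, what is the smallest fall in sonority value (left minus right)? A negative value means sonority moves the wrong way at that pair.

/h/: voiceless fricative = 3.
/q/: voiceless plosive = 1.
/n/: nasal = 5.
/m/: nasal = 5.
/h/→/q/: change +2.
/q/→/n/: change -4.
/n/→/m/: change +0.
Minimum = -4.

-4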